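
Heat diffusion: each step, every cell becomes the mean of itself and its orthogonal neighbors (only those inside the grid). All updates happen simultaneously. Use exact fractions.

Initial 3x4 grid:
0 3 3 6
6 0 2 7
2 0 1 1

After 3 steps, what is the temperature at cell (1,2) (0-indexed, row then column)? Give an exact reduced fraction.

Step 1: cell (1,2) = 13/5
Step 2: cell (1,2) = 133/50
Step 3: cell (1,2) = 15929/6000
Full grid after step 3:
  431/180 61/25 11449/3600 506/135
  464/225 13369/6000 15929/6000 3001/900
  4267/2160 12793/7200 5291/2400 659/240

Answer: 15929/6000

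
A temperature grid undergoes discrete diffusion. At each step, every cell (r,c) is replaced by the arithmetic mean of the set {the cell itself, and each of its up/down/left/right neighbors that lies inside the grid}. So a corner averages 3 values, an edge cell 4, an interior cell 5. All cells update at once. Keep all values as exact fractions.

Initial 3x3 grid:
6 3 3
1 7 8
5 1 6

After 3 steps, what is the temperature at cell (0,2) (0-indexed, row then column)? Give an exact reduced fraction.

Step 1: cell (0,2) = 14/3
Step 2: cell (0,2) = 185/36
Step 3: cell (0,2) = 2051/432
Full grid after step 3:
  869/216 4429/960 2051/432
  12007/2880 5179/1200 907/180
  833/216 13007/2880 227/48

Answer: 2051/432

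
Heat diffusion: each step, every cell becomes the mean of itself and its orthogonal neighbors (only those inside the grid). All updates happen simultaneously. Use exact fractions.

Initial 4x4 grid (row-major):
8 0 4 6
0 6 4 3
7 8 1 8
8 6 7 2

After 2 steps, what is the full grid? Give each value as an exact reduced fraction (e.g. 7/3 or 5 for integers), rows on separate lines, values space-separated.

Answer: 149/36 107/30 239/60 157/36
259/60 451/100 431/100 1001/240
59/10 139/25 223/50 1201/240
20/3 477/80 1351/240 79/18

Derivation:
After step 1:
  8/3 9/2 7/2 13/3
  21/4 18/5 18/5 21/4
  23/4 28/5 28/5 7/2
  7 29/4 4 17/3
After step 2:
  149/36 107/30 239/60 157/36
  259/60 451/100 431/100 1001/240
  59/10 139/25 223/50 1201/240
  20/3 477/80 1351/240 79/18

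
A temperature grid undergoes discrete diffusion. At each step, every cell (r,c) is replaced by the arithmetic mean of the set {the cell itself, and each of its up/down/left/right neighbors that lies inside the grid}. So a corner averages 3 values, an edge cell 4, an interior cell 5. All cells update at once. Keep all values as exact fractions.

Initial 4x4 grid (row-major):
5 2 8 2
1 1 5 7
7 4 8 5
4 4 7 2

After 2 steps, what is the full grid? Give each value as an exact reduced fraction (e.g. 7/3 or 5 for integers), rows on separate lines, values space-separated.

After step 1:
  8/3 4 17/4 17/3
  7/2 13/5 29/5 19/4
  4 24/5 29/5 11/2
  5 19/4 21/4 14/3
After step 2:
  61/18 811/240 1183/240 44/9
  383/120 207/50 116/25 1303/240
  173/40 439/100 543/100 1243/240
  55/12 99/20 307/60 185/36

Answer: 61/18 811/240 1183/240 44/9
383/120 207/50 116/25 1303/240
173/40 439/100 543/100 1243/240
55/12 99/20 307/60 185/36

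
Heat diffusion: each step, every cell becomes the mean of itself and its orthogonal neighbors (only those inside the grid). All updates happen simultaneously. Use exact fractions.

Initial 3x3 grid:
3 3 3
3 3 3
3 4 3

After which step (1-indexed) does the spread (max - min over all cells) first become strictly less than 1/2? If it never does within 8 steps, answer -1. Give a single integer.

Step 1: max=10/3, min=3, spread=1/3
  -> spread < 1/2 first at step 1
Step 2: max=787/240, min=3, spread=67/240
Step 3: max=6917/2160, min=607/200, spread=1807/10800
Step 4: max=2749963/864000, min=16561/5400, spread=33401/288000
Step 5: max=24557933/7776000, min=1663391/540000, spread=3025513/38880000
Step 6: max=9796126867/3110400000, min=89155949/28800000, spread=53531/995328
Step 7: max=585904925849/186624000000, min=24119116051/7776000000, spread=450953/11943936
Step 8: max=35101223560603/11197440000000, min=2900368610519/933120000000, spread=3799043/143327232

Answer: 1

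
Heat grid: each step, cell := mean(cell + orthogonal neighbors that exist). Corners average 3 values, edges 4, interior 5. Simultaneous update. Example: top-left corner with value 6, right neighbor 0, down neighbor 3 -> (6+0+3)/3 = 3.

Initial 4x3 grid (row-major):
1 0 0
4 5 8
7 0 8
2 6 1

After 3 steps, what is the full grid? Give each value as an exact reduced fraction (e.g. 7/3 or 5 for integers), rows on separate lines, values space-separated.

Answer: 713/270 21311/7200 1681/540
12563/3600 10159/3000 893/225
4421/1200 8521/2000 102/25
983/240 18439/4800 3149/720

Derivation:
After step 1:
  5/3 3/2 8/3
  17/4 17/5 21/4
  13/4 26/5 17/4
  5 9/4 5
After step 2:
  89/36 277/120 113/36
  377/120 98/25 467/120
  177/40 367/100 197/40
  7/2 349/80 23/6
After step 3:
  713/270 21311/7200 1681/540
  12563/3600 10159/3000 893/225
  4421/1200 8521/2000 102/25
  983/240 18439/4800 3149/720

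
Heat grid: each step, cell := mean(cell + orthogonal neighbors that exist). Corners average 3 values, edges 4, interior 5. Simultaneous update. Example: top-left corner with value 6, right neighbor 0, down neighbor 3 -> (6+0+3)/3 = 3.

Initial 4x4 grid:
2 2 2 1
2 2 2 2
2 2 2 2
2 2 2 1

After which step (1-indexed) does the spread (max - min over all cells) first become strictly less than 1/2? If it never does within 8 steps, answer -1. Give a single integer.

Step 1: max=2, min=5/3, spread=1/3
  -> spread < 1/2 first at step 1
Step 2: max=2, min=31/18, spread=5/18
Step 3: max=2, min=773/432, spread=91/432
Step 4: max=149/75, min=23519/12960, spread=11141/64800
Step 5: max=71131/36000, min=237671/129600, spread=92003/648000
Step 6: max=88433/45000, min=35885143/19440000, spread=2317913/19440000
Step 7: max=20281/10368, min=1082241727/583200000, spread=58564523/583200000
Step 8: max=946861007/486000000, min=32610473419/17496000000, spread=1476522833/17496000000

Answer: 1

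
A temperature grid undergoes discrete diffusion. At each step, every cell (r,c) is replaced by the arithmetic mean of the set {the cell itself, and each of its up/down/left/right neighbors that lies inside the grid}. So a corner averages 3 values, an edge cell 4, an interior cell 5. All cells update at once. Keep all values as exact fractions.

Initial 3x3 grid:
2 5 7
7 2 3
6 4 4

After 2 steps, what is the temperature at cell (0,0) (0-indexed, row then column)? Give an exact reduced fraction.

Answer: 155/36

Derivation:
Step 1: cell (0,0) = 14/3
Step 2: cell (0,0) = 155/36
Full grid after step 2:
  155/36 67/15 13/3
  1127/240 409/100 253/60
  167/36 263/60 35/9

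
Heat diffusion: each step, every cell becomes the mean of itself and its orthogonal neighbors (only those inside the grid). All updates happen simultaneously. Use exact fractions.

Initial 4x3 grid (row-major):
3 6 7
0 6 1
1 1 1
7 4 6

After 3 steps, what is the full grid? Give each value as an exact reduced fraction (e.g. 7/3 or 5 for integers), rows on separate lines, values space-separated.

After step 1:
  3 11/2 14/3
  5/2 14/5 15/4
  9/4 13/5 9/4
  4 9/2 11/3
After step 2:
  11/3 479/120 167/36
  211/80 343/100 101/30
  227/80 72/25 46/15
  43/12 443/120 125/36
After step 3:
  2471/720 28309/7200 4319/1080
  7543/2400 19567/6000 3263/900
  7163/2400 19087/6000 11507/3600
  809/240 24529/7200 3683/1080

Answer: 2471/720 28309/7200 4319/1080
7543/2400 19567/6000 3263/900
7163/2400 19087/6000 11507/3600
809/240 24529/7200 3683/1080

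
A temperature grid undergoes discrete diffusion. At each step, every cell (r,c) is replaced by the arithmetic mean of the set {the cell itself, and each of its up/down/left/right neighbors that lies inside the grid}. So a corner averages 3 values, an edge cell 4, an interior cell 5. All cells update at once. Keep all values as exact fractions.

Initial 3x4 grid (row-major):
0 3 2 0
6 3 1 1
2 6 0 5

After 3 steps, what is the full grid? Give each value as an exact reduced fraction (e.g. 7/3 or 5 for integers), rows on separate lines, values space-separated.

After step 1:
  3 2 3/2 1
  11/4 19/5 7/5 7/4
  14/3 11/4 3 2
After step 2:
  31/12 103/40 59/40 17/12
  853/240 127/50 229/100 123/80
  61/18 853/240 183/80 9/4
After step 3:
  697/240 172/75 2327/1200 1063/720
  43439/14400 2177/750 1013/500 8993/4800
  3779/1080 21187/7200 6229/2400 81/40

Answer: 697/240 172/75 2327/1200 1063/720
43439/14400 2177/750 1013/500 8993/4800
3779/1080 21187/7200 6229/2400 81/40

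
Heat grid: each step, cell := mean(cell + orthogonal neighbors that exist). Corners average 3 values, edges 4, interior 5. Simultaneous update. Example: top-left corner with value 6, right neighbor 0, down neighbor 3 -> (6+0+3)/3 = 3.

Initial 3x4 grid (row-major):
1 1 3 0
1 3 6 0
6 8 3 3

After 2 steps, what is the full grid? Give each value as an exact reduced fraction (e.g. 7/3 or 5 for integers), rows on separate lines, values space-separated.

Answer: 23/12 93/40 17/8 23/12
251/80 331/100 331/100 33/16
17/4 47/10 15/4 37/12

Derivation:
After step 1:
  1 2 5/2 1
  11/4 19/5 3 9/4
  5 5 5 2
After step 2:
  23/12 93/40 17/8 23/12
  251/80 331/100 331/100 33/16
  17/4 47/10 15/4 37/12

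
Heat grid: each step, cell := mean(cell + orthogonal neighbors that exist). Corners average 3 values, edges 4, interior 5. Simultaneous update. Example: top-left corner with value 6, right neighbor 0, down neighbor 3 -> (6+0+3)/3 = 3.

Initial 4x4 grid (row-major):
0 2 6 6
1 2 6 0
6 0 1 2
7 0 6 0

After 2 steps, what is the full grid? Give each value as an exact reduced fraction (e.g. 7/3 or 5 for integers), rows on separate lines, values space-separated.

After step 1:
  1 5/2 5 4
  9/4 11/5 3 7/2
  7/2 9/5 3 3/4
  13/3 13/4 7/4 8/3
After step 2:
  23/12 107/40 29/8 25/6
  179/80 47/20 167/50 45/16
  713/240 11/4 103/50 119/48
  133/36 167/60 8/3 31/18

Answer: 23/12 107/40 29/8 25/6
179/80 47/20 167/50 45/16
713/240 11/4 103/50 119/48
133/36 167/60 8/3 31/18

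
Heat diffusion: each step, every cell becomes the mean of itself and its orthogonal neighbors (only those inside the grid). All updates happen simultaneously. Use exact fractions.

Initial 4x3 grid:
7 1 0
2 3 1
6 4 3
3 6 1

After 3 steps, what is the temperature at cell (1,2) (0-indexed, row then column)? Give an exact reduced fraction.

Step 1: cell (1,2) = 7/4
Step 2: cell (1,2) = 103/60
Step 3: cell (1,2) = 8543/3600
Full grid after step 3:
  829/270 4243/1600 4087/2160
  26111/7200 687/250 8543/3600
  9097/2400 21293/6000 613/225
  3013/720 25901/7200 3607/1080

Answer: 8543/3600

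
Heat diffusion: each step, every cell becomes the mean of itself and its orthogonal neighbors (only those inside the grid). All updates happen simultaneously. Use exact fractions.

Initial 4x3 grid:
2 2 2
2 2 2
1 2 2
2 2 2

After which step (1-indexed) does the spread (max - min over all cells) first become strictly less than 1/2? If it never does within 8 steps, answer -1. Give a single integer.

Answer: 1

Derivation:
Step 1: max=2, min=5/3, spread=1/3
  -> spread < 1/2 first at step 1
Step 2: max=2, min=209/120, spread=31/120
Step 3: max=2, min=1949/1080, spread=211/1080
Step 4: max=3553/1800, min=199103/108000, spread=14077/108000
Step 5: max=212317/108000, min=1803593/972000, spread=5363/48600
Step 6: max=117131/60000, min=54579191/29160000, spread=93859/1166400
Step 7: max=189063533/97200000, min=3288925519/1749600000, spread=4568723/69984000
Step 8: max=5650381111/2916000000, min=198171564371/104976000000, spread=8387449/167961600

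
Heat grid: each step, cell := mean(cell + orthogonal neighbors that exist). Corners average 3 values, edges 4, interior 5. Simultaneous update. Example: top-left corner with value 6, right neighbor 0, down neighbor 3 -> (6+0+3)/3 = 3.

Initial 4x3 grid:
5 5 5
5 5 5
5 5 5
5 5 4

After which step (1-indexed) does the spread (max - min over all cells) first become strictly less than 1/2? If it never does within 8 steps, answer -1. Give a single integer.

Step 1: max=5, min=14/3, spread=1/3
  -> spread < 1/2 first at step 1
Step 2: max=5, min=85/18, spread=5/18
Step 3: max=5, min=1039/216, spread=41/216
Step 4: max=5, min=125383/25920, spread=4217/25920
Step 5: max=35921/7200, min=7566851/1555200, spread=38417/311040
Step 6: max=717403/144000, min=455359789/93312000, spread=1903471/18662400
Step 7: max=21484241/4320000, min=27392610911/5598720000, spread=18038617/223948800
Step 8: max=1931073241/388800000, min=1646347817149/335923200000, spread=883978523/13436928000

Answer: 1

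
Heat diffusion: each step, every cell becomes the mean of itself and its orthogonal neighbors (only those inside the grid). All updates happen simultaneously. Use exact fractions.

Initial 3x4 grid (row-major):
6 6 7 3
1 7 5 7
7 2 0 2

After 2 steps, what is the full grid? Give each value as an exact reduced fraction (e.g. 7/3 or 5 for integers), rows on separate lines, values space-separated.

Answer: 193/36 1217/240 1357/240 91/18
1027/240 503/100 423/100 1087/240
151/36 827/240 289/80 19/6

Derivation:
After step 1:
  13/3 13/2 21/4 17/3
  21/4 21/5 26/5 17/4
  10/3 4 9/4 3
After step 2:
  193/36 1217/240 1357/240 91/18
  1027/240 503/100 423/100 1087/240
  151/36 827/240 289/80 19/6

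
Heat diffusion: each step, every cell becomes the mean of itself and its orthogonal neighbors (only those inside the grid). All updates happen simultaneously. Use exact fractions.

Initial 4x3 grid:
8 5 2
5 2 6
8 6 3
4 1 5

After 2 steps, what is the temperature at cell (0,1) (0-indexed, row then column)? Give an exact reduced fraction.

Step 1: cell (0,1) = 17/4
Step 2: cell (0,1) = 1163/240
Full grid after step 2:
  16/3 1163/240 71/18
  223/40 441/100 1043/240
  119/24 471/100 61/16
  169/36 23/6 4

Answer: 1163/240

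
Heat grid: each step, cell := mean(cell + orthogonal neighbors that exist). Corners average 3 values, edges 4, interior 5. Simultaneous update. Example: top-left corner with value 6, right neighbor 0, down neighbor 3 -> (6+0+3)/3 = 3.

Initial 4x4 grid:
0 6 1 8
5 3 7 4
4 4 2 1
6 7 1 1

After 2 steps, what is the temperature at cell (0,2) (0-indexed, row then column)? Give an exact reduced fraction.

Answer: 59/15

Derivation:
Step 1: cell (0,2) = 11/2
Step 2: cell (0,2) = 59/15
Full grid after step 2:
  55/18 25/6 59/15 89/18
  197/48 179/50 219/50 221/60
  209/48 17/4 303/100 11/4
  179/36 203/48 45/16 23/12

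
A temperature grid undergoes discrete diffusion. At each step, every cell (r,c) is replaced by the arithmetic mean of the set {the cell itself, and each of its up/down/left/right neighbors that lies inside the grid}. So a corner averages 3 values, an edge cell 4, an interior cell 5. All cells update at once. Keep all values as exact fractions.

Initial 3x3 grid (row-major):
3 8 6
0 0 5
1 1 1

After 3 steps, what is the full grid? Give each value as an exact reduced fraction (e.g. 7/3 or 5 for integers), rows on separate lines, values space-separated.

After step 1:
  11/3 17/4 19/3
  1 14/5 3
  2/3 3/4 7/3
After step 2:
  107/36 341/80 163/36
  61/30 59/25 217/60
  29/36 131/80 73/36
After step 3:
  6673/2160 5649/1600 8933/2160
  3677/1800 1391/500 11279/3600
  3223/2160 8197/4800 5243/2160

Answer: 6673/2160 5649/1600 8933/2160
3677/1800 1391/500 11279/3600
3223/2160 8197/4800 5243/2160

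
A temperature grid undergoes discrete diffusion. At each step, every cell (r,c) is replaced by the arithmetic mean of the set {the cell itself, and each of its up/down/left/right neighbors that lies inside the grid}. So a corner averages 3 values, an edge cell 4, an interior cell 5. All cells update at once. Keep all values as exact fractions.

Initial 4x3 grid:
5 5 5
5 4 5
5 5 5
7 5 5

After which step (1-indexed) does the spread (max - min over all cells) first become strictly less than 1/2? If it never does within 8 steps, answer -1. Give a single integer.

Answer: 3

Derivation:
Step 1: max=17/3, min=19/4, spread=11/12
Step 2: max=50/9, min=477/100, spread=707/900
Step 3: max=11503/2160, min=23189/4800, spread=21359/43200
  -> spread < 1/2 first at step 3
Step 4: max=170783/32400, min=209449/43200, spread=10957/25920
Step 5: max=20201309/3888000, min=12658781/2592000, spread=97051/311040
Step 6: max=1204589281/233280000, min=761675179/155520000, spread=4966121/18662400
Step 7: max=71810999579/13996800000, min=45924699761/9331200000, spread=46783199/223948800
Step 8: max=4291863854761/839808000000, min=2764212989299/559872000000, spread=2328709933/13436928000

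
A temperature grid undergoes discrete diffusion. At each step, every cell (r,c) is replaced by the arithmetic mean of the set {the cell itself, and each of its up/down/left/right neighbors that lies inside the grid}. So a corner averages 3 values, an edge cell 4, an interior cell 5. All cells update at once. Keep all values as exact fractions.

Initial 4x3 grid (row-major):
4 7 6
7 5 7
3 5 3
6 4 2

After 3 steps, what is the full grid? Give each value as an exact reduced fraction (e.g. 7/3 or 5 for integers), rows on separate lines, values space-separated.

After step 1:
  6 11/2 20/3
  19/4 31/5 21/4
  21/4 4 17/4
  13/3 17/4 3
After step 2:
  65/12 731/120 209/36
  111/20 257/50 671/120
  55/12 479/100 33/8
  83/18 187/48 23/6
After step 3:
  2047/360 40417/7200 787/135
  2069/400 8149/1500 4649/900
  17581/3600 27041/6000 917/200
  1885/432 61669/14400 569/144

Answer: 2047/360 40417/7200 787/135
2069/400 8149/1500 4649/900
17581/3600 27041/6000 917/200
1885/432 61669/14400 569/144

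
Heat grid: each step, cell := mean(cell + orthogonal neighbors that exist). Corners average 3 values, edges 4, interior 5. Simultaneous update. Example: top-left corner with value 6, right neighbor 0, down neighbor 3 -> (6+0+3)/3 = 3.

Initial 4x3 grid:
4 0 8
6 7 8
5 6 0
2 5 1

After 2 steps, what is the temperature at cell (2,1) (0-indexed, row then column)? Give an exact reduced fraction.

Answer: 22/5

Derivation:
Step 1: cell (2,1) = 23/5
Step 2: cell (2,1) = 22/5
Full grid after step 2:
  163/36 1129/240 95/18
  1139/240 26/5 607/120
  377/80 22/5 161/40
  49/12 141/40 37/12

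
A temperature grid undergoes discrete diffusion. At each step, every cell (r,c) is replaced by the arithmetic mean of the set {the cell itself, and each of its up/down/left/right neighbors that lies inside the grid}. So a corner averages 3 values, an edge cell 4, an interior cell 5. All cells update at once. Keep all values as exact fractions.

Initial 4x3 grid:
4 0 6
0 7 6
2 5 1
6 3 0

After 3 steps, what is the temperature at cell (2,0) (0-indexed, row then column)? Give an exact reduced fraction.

Answer: 5923/1800

Derivation:
Step 1: cell (2,0) = 13/4
Step 2: cell (2,0) = 413/120
Step 3: cell (2,0) = 5923/1800
Full grid after step 3:
  6551/2160 52549/14400 929/240
  5933/1800 20861/6000 1549/400
  5923/1800 1703/500 11821/3600
  1789/540 7499/2400 3193/1080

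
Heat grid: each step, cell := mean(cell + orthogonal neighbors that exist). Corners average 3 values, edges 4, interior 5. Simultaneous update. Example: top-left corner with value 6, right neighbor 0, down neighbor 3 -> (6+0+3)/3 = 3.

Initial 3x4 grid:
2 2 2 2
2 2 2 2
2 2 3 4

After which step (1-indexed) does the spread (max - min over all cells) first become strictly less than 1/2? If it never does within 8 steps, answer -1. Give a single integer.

Step 1: max=3, min=2, spread=1
Step 2: max=11/4, min=2, spread=3/4
Step 3: max=103/40, min=2, spread=23/40
Step 4: max=17863/7200, min=3647/1800, spread=131/288
  -> spread < 1/2 first at step 4
Step 5: max=1042597/432000, min=222053/108000, spread=30877/86400
Step 6: max=20462501/8640000, min=750199/360000, spread=98309/345600
Step 7: max=3631193477/1555200000, min=102472811/48600000, spread=14082541/62208000
Step 8: max=215577822143/93312000000, min=3103760137/1458000000, spread=135497387/746496000

Answer: 4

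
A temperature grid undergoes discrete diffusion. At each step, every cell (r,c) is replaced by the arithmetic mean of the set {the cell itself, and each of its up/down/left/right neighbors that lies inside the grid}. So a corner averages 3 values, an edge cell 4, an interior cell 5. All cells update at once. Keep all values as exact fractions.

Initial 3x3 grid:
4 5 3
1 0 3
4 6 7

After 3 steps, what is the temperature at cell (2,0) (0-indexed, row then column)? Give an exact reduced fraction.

Step 1: cell (2,0) = 11/3
Step 2: cell (2,0) = 61/18
Step 3: cell (2,0) = 757/216
Full grid after step 3:
  1321/432 377/120 1493/432
  997/320 1387/400 3491/960
  757/216 3571/960 875/216

Answer: 757/216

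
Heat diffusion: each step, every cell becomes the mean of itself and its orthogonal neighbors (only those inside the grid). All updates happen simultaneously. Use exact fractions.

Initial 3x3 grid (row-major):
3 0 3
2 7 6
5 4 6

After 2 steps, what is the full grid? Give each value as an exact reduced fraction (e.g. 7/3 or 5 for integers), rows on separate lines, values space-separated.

After step 1:
  5/3 13/4 3
  17/4 19/5 11/2
  11/3 11/2 16/3
After step 2:
  55/18 703/240 47/12
  803/240 223/50 529/120
  161/36 183/40 49/9

Answer: 55/18 703/240 47/12
803/240 223/50 529/120
161/36 183/40 49/9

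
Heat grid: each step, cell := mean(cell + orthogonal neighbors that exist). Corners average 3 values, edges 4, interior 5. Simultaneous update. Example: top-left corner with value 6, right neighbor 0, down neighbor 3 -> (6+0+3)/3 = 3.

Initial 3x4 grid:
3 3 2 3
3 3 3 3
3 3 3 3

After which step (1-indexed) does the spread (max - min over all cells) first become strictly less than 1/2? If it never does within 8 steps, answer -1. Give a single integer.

Step 1: max=3, min=8/3, spread=1/3
  -> spread < 1/2 first at step 1
Step 2: max=3, min=329/120, spread=31/120
Step 3: max=3, min=3029/1080, spread=211/1080
Step 4: max=5353/1800, min=307103/108000, spread=14077/108000
Step 5: max=320317/108000, min=2775593/972000, spread=5363/48600
Step 6: max=177131/60000, min=83739191/29160000, spread=93859/1166400
Step 7: max=286263533/97200000, min=5038525519/1749600000, spread=4568723/69984000
Step 8: max=8566381111/2916000000, min=303147564371/104976000000, spread=8387449/167961600

Answer: 1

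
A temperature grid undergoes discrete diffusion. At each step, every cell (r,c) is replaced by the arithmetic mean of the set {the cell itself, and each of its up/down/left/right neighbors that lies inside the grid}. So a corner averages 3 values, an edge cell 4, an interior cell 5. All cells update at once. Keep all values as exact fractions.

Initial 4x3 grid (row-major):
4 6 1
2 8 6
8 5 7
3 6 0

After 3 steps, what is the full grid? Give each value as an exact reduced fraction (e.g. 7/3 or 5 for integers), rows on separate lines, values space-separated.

Answer: 3413/720 71359/14400 10379/2160
3121/600 29921/6000 18601/3600
8983/1800 5301/1000 17341/3600
5489/1080 11209/2400 5209/1080

Derivation:
After step 1:
  4 19/4 13/3
  11/2 27/5 11/2
  9/2 34/5 9/2
  17/3 7/2 13/3
After step 2:
  19/4 1109/240 175/36
  97/20 559/100 74/15
  337/60 247/50 317/60
  41/9 203/40 37/9
After step 3:
  3413/720 71359/14400 10379/2160
  3121/600 29921/6000 18601/3600
  8983/1800 5301/1000 17341/3600
  5489/1080 11209/2400 5209/1080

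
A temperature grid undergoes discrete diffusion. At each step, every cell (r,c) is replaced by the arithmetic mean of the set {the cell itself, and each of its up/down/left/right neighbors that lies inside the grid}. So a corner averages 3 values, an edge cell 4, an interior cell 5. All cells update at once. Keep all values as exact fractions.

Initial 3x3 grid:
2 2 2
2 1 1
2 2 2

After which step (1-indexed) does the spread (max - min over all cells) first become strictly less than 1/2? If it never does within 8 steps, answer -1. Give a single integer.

Answer: 2

Derivation:
Step 1: max=2, min=3/2, spread=1/2
Step 2: max=147/80, min=193/120, spread=11/48
  -> spread < 1/2 first at step 2
Step 3: max=217/120, min=11801/7200, spread=1219/7200
Step 4: max=171241/96000, min=723397/432000, spread=755/6912
Step 5: max=30479881/17280000, min=43734509/25920000, spread=6353/82944
Step 6: max=1819322707/1036800000, min=2645341873/1555200000, spread=53531/995328
Step 7: max=4022385827/2304000000, min=159383555681/93312000000, spread=450953/11943936
Step 8: max=6496993549163/3732480000000, min=9597090206557/5598720000000, spread=3799043/143327232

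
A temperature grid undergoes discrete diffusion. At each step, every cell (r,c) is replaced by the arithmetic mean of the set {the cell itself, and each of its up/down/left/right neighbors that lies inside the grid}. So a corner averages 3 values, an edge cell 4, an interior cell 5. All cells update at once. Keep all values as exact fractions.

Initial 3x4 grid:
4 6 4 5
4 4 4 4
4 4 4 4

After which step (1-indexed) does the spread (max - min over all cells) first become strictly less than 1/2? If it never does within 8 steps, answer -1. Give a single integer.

Step 1: max=19/4, min=4, spread=3/4
Step 2: max=1099/240, min=4, spread=139/240
Step 3: max=31859/7200, min=407/100, spread=511/1440
  -> spread < 1/2 first at step 3
Step 4: max=945193/216000, min=148163/36000, spread=11243/43200
Step 5: max=28015691/6480000, min=8977997/2160000, spread=10817/64800
Step 6: max=209184943/48600000, min=270644249/64800000, spread=992281/7776000
Step 7: max=7491537607/1749600000, min=13053094493/3110400000, spread=95470051/1119744000
Step 8: max=373700801129/87480000000, min=109045073191/25920000000, spread=363115463/5598720000

Answer: 3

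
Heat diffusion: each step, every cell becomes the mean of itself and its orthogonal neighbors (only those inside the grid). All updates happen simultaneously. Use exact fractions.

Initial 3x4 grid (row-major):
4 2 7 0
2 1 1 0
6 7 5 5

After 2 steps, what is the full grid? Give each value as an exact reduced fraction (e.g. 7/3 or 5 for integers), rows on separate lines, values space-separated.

After step 1:
  8/3 7/2 5/2 7/3
  13/4 13/5 14/5 3/2
  5 19/4 9/2 10/3
After step 2:
  113/36 169/60 167/60 19/9
  811/240 169/50 139/50 299/120
  13/3 337/80 923/240 28/9

Answer: 113/36 169/60 167/60 19/9
811/240 169/50 139/50 299/120
13/3 337/80 923/240 28/9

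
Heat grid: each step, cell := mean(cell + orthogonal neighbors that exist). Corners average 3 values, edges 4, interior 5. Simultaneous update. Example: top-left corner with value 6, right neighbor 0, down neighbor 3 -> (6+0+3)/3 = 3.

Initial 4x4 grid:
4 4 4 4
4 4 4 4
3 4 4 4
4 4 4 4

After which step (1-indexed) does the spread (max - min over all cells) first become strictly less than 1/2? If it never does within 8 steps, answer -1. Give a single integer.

Step 1: max=4, min=11/3, spread=1/3
  -> spread < 1/2 first at step 1
Step 2: max=4, min=449/120, spread=31/120
Step 3: max=4, min=4109/1080, spread=211/1080
Step 4: max=4, min=415157/108000, spread=16843/108000
Step 5: max=35921/9000, min=3749357/972000, spread=130111/972000
Step 6: max=2152841/540000, min=112997633/29160000, spread=3255781/29160000
Step 7: max=2148893/540000, min=3398846309/874800000, spread=82360351/874800000
Step 8: max=386293559/97200000, min=102224683109/26244000000, spread=2074577821/26244000000

Answer: 1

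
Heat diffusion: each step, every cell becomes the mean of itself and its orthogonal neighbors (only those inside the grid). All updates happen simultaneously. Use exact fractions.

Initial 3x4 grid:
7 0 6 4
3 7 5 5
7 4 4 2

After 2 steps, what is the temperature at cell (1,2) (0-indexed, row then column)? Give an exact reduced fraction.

Answer: 207/50

Derivation:
Step 1: cell (1,2) = 27/5
Step 2: cell (1,2) = 207/50
Full grid after step 2:
  43/9 953/240 383/80 17/4
  89/20 257/50 207/50 271/60
  97/18 1063/240 1099/240 137/36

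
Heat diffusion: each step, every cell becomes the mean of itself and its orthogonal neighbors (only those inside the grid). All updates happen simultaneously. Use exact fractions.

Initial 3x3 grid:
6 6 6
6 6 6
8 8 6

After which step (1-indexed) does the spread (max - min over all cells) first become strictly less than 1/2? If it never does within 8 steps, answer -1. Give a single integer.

Answer: 4

Derivation:
Step 1: max=22/3, min=6, spread=4/3
Step 2: max=125/18, min=6, spread=17/18
Step 3: max=7327/1080, min=551/90, spread=143/216
Step 4: max=431549/64800, min=8363/1350, spread=1205/2592
  -> spread < 1/2 first at step 4
Step 5: max=25627303/3888000, min=225541/36000, spread=10151/31104
Step 6: max=1525349141/233280000, min=61329209/9720000, spread=85517/373248
Step 7: max=91053190927/13996800000, min=7400153671/1166400000, spread=720431/4478976
Step 8: max=5442462194669/839808000000, min=18568161863/2916000000, spread=6069221/53747712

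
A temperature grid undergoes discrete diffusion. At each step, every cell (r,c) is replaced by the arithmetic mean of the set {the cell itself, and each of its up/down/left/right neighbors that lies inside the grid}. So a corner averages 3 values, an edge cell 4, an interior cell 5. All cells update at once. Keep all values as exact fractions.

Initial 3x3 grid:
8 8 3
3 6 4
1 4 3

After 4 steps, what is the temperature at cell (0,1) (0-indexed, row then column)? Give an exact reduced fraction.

Answer: 874711/172800

Derivation:
Step 1: cell (0,1) = 25/4
Step 2: cell (0,1) = 271/48
Step 3: cell (0,1) = 15173/2880
Step 4: cell (0,1) = 874711/172800
Full grid after step 4:
  131513/25920 874711/172800 42581/8640
  133381/28800 329557/72000 195209/43200
  27007/6480 354893/86400 53249/12960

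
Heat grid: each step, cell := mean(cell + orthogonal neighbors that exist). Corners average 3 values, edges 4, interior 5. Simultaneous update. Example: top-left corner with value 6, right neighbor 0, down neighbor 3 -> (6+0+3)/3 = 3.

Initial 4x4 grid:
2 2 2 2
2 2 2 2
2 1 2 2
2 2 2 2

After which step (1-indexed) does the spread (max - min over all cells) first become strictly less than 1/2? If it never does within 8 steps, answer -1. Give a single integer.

Answer: 1

Derivation:
Step 1: max=2, min=7/4, spread=1/4
  -> spread < 1/2 first at step 1
Step 2: max=2, min=89/50, spread=11/50
Step 3: max=2, min=4433/2400, spread=367/2400
Step 4: max=1187/600, min=20029/10800, spread=1337/10800
Step 5: max=35531/18000, min=606331/324000, spread=33227/324000
Step 6: max=211951/108000, min=18225673/9720000, spread=849917/9720000
Step 7: max=3171467/1620000, min=549485653/291600000, spread=21378407/291600000
Step 8: max=948311657/486000000, min=16529537629/8748000000, spread=540072197/8748000000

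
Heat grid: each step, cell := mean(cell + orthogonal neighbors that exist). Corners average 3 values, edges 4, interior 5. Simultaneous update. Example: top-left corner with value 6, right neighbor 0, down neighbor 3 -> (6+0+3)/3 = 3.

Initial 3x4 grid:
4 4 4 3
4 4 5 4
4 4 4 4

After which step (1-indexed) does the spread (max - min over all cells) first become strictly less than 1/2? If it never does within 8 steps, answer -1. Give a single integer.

Step 1: max=17/4, min=11/3, spread=7/12
Step 2: max=413/100, min=35/9, spread=217/900
  -> spread < 1/2 first at step 2
Step 3: max=9863/2400, min=532/135, spread=3647/21600
Step 4: max=32649/8000, min=64621/16200, spread=59729/648000
Step 5: max=8784997/2160000, min=3891569/972000, spread=1233593/19440000
Step 6: max=21938027/5400000, min=117177623/29160000, spread=3219307/72900000
Step 7: max=3155004817/777600000, min=14082948989/3499200000, spread=1833163/55987200
Step 8: max=189157070003/46656000000, min=846156414451/209952000000, spread=80806409/3359232000

Answer: 2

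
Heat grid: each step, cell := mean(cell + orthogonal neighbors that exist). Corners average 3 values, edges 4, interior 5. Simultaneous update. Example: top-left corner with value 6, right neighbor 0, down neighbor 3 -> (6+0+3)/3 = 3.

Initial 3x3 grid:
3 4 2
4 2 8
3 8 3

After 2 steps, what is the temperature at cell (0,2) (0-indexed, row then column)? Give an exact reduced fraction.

Step 1: cell (0,2) = 14/3
Step 2: cell (0,2) = 67/18
Full grid after step 2:
  113/36 977/240 67/18
  253/60 187/50 399/80
  4 77/15 169/36

Answer: 67/18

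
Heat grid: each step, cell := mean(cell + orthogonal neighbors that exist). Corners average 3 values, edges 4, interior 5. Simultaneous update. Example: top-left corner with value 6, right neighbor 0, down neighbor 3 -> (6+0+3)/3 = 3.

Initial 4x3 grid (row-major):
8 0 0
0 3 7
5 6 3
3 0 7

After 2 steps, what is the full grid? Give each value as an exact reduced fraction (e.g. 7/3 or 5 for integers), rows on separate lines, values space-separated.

Answer: 113/36 219/80 25/9
401/120 83/25 109/30
407/120 397/100 59/15
61/18 67/20 157/36

Derivation:
After step 1:
  8/3 11/4 7/3
  4 16/5 13/4
  7/2 17/5 23/4
  8/3 4 10/3
After step 2:
  113/36 219/80 25/9
  401/120 83/25 109/30
  407/120 397/100 59/15
  61/18 67/20 157/36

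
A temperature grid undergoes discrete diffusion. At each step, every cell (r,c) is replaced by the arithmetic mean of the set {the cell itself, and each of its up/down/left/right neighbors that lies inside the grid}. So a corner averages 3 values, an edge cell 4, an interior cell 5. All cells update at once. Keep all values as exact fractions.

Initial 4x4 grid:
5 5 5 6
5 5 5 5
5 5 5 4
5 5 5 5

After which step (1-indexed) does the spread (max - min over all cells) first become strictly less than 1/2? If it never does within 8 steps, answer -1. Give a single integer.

Step 1: max=16/3, min=14/3, spread=2/3
Step 2: max=187/36, min=1153/240, spread=281/720
  -> spread < 1/2 first at step 2
Step 3: max=553/108, min=10423/2160, spread=637/2160
Step 4: max=82247/16200, min=315493/64800, spread=2699/12960
Step 5: max=2455559/486000, min=9507919/1944000, spread=314317/1944000
Step 6: max=195851287/38880000, min=286458301/58320000, spread=14637259/116640000
Step 7: max=29311891343/5832000000, min=8618442703/1749600000, spread=1751246999/17496000000
Step 8: max=292678812857/58320000000, min=259166222293/52488000000, spread=42447092783/524880000000

Answer: 2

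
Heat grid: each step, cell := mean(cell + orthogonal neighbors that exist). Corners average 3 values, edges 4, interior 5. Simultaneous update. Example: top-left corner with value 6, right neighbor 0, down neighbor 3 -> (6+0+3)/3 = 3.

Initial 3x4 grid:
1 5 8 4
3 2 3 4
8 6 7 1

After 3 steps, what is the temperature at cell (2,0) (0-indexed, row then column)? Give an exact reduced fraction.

Step 1: cell (2,0) = 17/3
Step 2: cell (2,0) = 179/36
Step 3: cell (2,0) = 4979/1080
Full grid after step 3:
  1373/360 4981/1200 15613/3600 608/135
  30301/7200 12809/3000 1673/375 14983/3600
  4979/1080 8509/1800 2623/600 191/45

Answer: 4979/1080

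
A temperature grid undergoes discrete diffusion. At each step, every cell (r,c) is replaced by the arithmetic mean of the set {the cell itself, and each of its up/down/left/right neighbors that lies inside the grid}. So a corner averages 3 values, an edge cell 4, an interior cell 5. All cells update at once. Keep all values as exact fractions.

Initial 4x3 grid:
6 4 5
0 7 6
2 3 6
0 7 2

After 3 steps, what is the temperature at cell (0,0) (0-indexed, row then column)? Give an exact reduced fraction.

Answer: 845/216

Derivation:
Step 1: cell (0,0) = 10/3
Step 2: cell (0,0) = 151/36
Step 3: cell (0,0) = 845/216
Full grid after step 3:
  845/216 6841/1440 709/144
  173/45 4969/1200 809/160
  49/16 1653/400 419/96
  29/9 7/2 631/144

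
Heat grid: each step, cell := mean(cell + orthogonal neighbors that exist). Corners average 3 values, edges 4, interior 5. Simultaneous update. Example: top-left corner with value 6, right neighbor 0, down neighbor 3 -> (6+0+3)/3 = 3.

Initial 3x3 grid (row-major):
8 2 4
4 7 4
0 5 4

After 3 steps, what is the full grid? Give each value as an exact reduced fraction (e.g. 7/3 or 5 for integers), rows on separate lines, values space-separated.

Answer: 2431/540 22051/4800 2351/540
63503/14400 25661/6000 63503/14400
2893/720 15157/3600 8999/2160

Derivation:
After step 1:
  14/3 21/4 10/3
  19/4 22/5 19/4
  3 4 13/3
After step 2:
  44/9 353/80 40/9
  1009/240 463/100 1009/240
  47/12 59/15 157/36
After step 3:
  2431/540 22051/4800 2351/540
  63503/14400 25661/6000 63503/14400
  2893/720 15157/3600 8999/2160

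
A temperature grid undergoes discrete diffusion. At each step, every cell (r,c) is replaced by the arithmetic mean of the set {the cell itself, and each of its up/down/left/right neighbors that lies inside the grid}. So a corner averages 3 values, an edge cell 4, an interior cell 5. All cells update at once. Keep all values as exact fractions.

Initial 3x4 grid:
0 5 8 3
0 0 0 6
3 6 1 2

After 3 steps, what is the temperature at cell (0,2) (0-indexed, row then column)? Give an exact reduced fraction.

Step 1: cell (0,2) = 4
Step 2: cell (0,2) = 191/48
Step 3: cell (0,2) = 24727/7200
Full grid after step 3:
  1183/540 19777/7200 24727/7200 211/54
  29579/14400 14821/6000 18541/6000 47699/14400
  259/120 5759/2400 6409/2400 215/72

Answer: 24727/7200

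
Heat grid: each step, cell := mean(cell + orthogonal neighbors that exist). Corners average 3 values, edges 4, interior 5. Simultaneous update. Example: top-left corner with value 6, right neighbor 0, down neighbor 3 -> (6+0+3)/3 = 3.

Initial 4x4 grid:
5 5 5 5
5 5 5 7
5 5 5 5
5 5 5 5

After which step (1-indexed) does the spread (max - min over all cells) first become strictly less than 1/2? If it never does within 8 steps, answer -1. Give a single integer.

Step 1: max=17/3, min=5, spread=2/3
Step 2: max=331/60, min=5, spread=31/60
Step 3: max=2911/540, min=5, spread=211/540
  -> spread < 1/2 first at step 3
Step 4: max=286843/54000, min=5, spread=16843/54000
Step 5: max=2568643/486000, min=22579/4500, spread=130111/486000
Step 6: max=76542367/14580000, min=1357159/270000, spread=3255781/14580000
Step 7: max=2287353691/437400000, min=1361107/270000, spread=82360351/437400000
Step 8: max=68361316891/13122000000, min=245506441/48600000, spread=2074577821/13122000000

Answer: 3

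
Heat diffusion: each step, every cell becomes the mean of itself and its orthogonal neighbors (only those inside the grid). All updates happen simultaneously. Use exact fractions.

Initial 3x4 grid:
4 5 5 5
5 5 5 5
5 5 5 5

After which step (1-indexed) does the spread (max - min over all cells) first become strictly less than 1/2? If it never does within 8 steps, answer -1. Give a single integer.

Step 1: max=5, min=14/3, spread=1/3
  -> spread < 1/2 first at step 1
Step 2: max=5, min=85/18, spread=5/18
Step 3: max=5, min=1039/216, spread=41/216
Step 4: max=5, min=125383/25920, spread=4217/25920
Step 5: max=35921/7200, min=7566851/1555200, spread=38417/311040
Step 6: max=717403/144000, min=455359789/93312000, spread=1903471/18662400
Step 7: max=21484241/4320000, min=27392610911/5598720000, spread=18038617/223948800
Step 8: max=1931073241/388800000, min=1646347817149/335923200000, spread=883978523/13436928000

Answer: 1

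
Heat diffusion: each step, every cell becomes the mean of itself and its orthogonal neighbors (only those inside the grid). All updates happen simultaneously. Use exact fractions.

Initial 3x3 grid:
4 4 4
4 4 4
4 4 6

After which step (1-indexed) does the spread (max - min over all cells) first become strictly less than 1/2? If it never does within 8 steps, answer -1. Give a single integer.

Step 1: max=14/3, min=4, spread=2/3
Step 2: max=41/9, min=4, spread=5/9
Step 3: max=473/108, min=4, spread=41/108
  -> spread < 1/2 first at step 3
Step 4: max=28051/6480, min=731/180, spread=347/1296
Step 5: max=1662137/388800, min=7357/1800, spread=2921/15552
Step 6: max=99140539/23328000, min=889483/216000, spread=24611/186624
Step 7: max=5917442033/1399680000, min=20096741/4860000, spread=207329/2239488
Step 8: max=353953152451/83980800000, min=1075601599/259200000, spread=1746635/26873856

Answer: 3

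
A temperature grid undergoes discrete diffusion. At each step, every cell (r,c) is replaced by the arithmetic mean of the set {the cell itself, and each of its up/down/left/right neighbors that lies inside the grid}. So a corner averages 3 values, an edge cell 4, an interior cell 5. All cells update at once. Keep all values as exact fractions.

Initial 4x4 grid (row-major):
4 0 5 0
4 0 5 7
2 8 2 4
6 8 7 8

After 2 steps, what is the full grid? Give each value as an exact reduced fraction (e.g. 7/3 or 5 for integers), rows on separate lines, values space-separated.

Answer: 89/36 649/240 251/80 7/2
407/120 319/100 189/50 341/80
101/24 497/100 49/10 1247/240
211/36 137/24 751/120 107/18

Derivation:
After step 1:
  8/3 9/4 5/2 4
  5/2 17/5 19/5 4
  5 4 26/5 21/4
  16/3 29/4 25/4 19/3
After step 2:
  89/36 649/240 251/80 7/2
  407/120 319/100 189/50 341/80
  101/24 497/100 49/10 1247/240
  211/36 137/24 751/120 107/18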